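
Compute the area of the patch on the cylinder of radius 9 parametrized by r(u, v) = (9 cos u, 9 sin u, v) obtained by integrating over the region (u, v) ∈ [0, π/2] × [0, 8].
Area = 36*pi

Area = ∫∫ √(EG − F²) du dv with √(EG − F²) = 9. Integrating over [0, π/2] × [0, 8] gives 36*pi.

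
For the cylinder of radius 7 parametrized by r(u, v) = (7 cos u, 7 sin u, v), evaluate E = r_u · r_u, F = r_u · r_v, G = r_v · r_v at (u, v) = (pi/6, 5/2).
E = 49;  F = 0;  G = 1

Partials: r_u = (-7*sin(u), 7*cos(u), 0), r_v = (0, 0, 1). As functions of (u, v):
  E = r_u · r_u = 49,
  F = r_u · r_v = 0,
  G = r_v · r_v = 1.
Evaluating at (u, v) = (pi/6, 5/2): E = 49, F = 0, G = 1.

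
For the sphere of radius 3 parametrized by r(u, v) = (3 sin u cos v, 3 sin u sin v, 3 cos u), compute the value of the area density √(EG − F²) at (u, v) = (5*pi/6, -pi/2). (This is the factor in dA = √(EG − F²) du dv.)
√(EG − F²)|_{(5*pi/6, -pi/2)} = 9/2

E = 9, F = 0, G = 9*sin(u)^2, so EG − F² = 81*sin(u)^2. Taking the positive square root: √(EG − F²) = 9*Abs(sin(u)). At (u, v) = (5*pi/6, -pi/2): 9/2.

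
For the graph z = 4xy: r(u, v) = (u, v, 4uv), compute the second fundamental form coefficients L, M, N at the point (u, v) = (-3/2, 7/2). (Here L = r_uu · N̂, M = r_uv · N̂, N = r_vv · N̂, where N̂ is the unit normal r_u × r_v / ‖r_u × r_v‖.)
L = 0;  M = 4*sqrt(233)/233;  N = 0

Compute the unit normal N̂(u, v) = (-4*v/sqrt(16*u^2 + 16*v^2 + 1), -4*u/sqrt(16*u^2 + 16*v^2 + 1), 1/sqrt(16*u^2 + 16*v^2 + 1)), and the second partials r_uu, r_uv, r_vv. Take dot products:
  L(u, v) = r_uu · N̂ = 0,
  M(u, v) = r_uv · N̂ = 4/sqrt(16*u^2 + 16*v^2 + 1),
  N(u, v) = r_vv · N̂ = 0.
Evaluating at (u, v) = (-3/2, 7/2):
  L = 0, M = 4*sqrt(233)/233, N = 0.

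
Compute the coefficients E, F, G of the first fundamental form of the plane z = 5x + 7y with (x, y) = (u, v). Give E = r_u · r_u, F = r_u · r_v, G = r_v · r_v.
E = 26;  F = 35;  G = 50

Compute partials: r_u = (1, 0, 5), r_v = (0, 1, 7). Then
  E = r_u · r_u = 26,
  F = r_u · r_v = 35,
  G = r_v · r_v = 50.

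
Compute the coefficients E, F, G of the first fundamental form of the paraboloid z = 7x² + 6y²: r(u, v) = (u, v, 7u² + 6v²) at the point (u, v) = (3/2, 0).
E = 442;  F = 0;  G = 1

Partials: r_u = (1, 0, 14*u), r_v = (0, 1, 12*v). As functions of (u, v):
  E = r_u · r_u = 196*u^2 + 1,
  F = r_u · r_v = 168*u*v,
  G = r_v · r_v = 144*v^2 + 1.
Evaluating at (u, v) = (3/2, 0): E = 442, F = 0, G = 1.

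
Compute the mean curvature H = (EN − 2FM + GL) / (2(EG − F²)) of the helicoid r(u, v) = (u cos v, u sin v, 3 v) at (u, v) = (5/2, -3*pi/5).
H = 0

With E = 1, F = 0, G = u^2 + 9, L = 0, M = -3/sqrt(u^2 + 9), N = 0, assemble
  H = (EN − 2FM + GL) / (2(EG − F²)) = 0.
At (u, v) = (5/2, -3*pi/5): H = 0.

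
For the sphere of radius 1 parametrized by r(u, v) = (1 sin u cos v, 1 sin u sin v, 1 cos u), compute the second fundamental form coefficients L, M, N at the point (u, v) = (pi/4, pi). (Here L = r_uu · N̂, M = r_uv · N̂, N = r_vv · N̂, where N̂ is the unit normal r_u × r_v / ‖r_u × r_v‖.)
L = -1;  M = 0;  N = -1/2

Compute the unit normal N̂(u, v) = (sin(u)^2*cos(v)/Abs(sin(u)), sin(u)^2*sin(v)/Abs(sin(u)), sin(2*u)/(2*Abs(sin(u)))), and the second partials r_uu, r_uv, r_vv. Take dot products:
  L(u, v) = r_uu · N̂ = -sin(u)/Abs(sin(u)),
  M(u, v) = r_uv · N̂ = 0,
  N(u, v) = r_vv · N̂ = -sin(u)^3/Abs(sin(u)).
Evaluating at (u, v) = (pi/4, pi):
  L = -1, M = 0, N = -1/2.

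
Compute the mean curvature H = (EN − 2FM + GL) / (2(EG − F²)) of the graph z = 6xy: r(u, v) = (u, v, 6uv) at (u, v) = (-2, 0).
H = 0

With E = 36*v^2 + 1, F = 36*u*v, G = 36*u^2 + 1, L = 0, M = 6/sqrt(36*u^2 + 36*v^2 + 1), N = 0, assemble
  H = (EN − 2FM + GL) / (2(EG − F²)) = -216*u*v/(36*u^2 + 36*v^2 + 1)^(3/2).
At (u, v) = (-2, 0): H = 0.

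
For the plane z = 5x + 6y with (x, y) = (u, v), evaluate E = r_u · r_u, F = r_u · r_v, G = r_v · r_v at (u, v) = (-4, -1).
E = 26;  F = 30;  G = 37

Partials: r_u = (1, 0, 5), r_v = (0, 1, 6). As functions of (u, v):
  E = r_u · r_u = 26,
  F = r_u · r_v = 30,
  G = r_v · r_v = 37.
Evaluating at (u, v) = (-4, -1): E = 26, F = 30, G = 37.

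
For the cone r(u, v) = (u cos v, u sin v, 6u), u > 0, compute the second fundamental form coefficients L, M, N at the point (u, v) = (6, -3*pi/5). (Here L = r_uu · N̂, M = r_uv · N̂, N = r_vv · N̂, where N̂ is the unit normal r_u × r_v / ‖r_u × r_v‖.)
L = 0;  M = 0;  N = 36*sqrt(37)/37

Compute the unit normal N̂(u, v) = (-6*sqrt(37)*u*cos(v)/(37*Abs(u)), -6*sqrt(37)*u*sin(v)/(37*Abs(u)), sqrt(37)*u/(37*Abs(u))), and the second partials r_uu, r_uv, r_vv. Take dot products:
  L(u, v) = r_uu · N̂ = 0,
  M(u, v) = r_uv · N̂ = 0,
  N(u, v) = r_vv · N̂ = 6*sqrt(37)*u^2/(37*Abs(u)).
Evaluating at (u, v) = (6, -3*pi/5):
  L = 0, M = 0, N = 36*sqrt(37)/37.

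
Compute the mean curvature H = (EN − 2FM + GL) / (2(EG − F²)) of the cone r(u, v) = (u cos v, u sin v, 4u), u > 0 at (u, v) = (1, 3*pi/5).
H = 2*sqrt(17)/17

With E = 17, F = 0, G = u^2, L = 0, M = 0, N = 4*sqrt(17)*u^2/(17*Abs(u)), assemble
  H = (EN − 2FM + GL) / (2(EG − F²)) = 2*sqrt(17)/(17*Abs(u)).
At (u, v) = (1, 3*pi/5): H = 2*sqrt(17)/17.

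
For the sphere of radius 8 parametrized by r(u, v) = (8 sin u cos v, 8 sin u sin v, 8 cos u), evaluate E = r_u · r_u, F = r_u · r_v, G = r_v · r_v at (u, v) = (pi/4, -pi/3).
E = 64;  F = 0;  G = 32

Partials: r_u = (8*cos(u)*cos(v), 8*sin(v)*cos(u), -8*sin(u)), r_v = (-8*sin(u)*sin(v), 8*sin(u)*cos(v), 0). As functions of (u, v):
  E = r_u · r_u = 64,
  F = r_u · r_v = 0,
  G = r_v · r_v = 64*sin(u)^2.
Evaluating at (u, v) = (pi/4, -pi/3): E = 64, F = 0, G = 32.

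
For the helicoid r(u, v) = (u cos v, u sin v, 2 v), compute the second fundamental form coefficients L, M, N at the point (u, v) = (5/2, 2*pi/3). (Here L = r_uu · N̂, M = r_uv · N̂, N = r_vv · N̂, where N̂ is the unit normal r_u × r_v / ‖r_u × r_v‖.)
L = 0;  M = -4*sqrt(41)/41;  N = 0

Compute the unit normal N̂(u, v) = (2*sin(v)/sqrt(u^2 + 4), -2*cos(v)/sqrt(u^2 + 4), u/sqrt(u^2 + 4)), and the second partials r_uu, r_uv, r_vv. Take dot products:
  L(u, v) = r_uu · N̂ = 0,
  M(u, v) = r_uv · N̂ = -2/sqrt(u^2 + 4),
  N(u, v) = r_vv · N̂ = 0.
Evaluating at (u, v) = (5/2, 2*pi/3):
  L = 0, M = -4*sqrt(41)/41, N = 0.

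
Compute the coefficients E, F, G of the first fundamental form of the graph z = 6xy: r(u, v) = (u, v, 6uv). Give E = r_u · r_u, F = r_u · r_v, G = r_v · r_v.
E = 36*v^2 + 1;  F = 36*u*v;  G = 36*u^2 + 1

Compute partials: r_u = (1, 0, 6*v), r_v = (0, 1, 6*u). Then
  E = r_u · r_u = 36*v^2 + 1,
  F = r_u · r_v = 36*u*v,
  G = r_v · r_v = 36*u^2 + 1.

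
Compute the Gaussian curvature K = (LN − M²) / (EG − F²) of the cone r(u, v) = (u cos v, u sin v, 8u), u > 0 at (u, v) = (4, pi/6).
K = 0

Coefficients of the first fundamental form: E = 65, F = 0, G = u^2.
Coefficients of the second fundamental form: L = 0, M = 0, N = 8*sqrt(65)*u^2/(65*Abs(u)).
Assemble K = (LN − M²)/(EG − F²) = 0. At (u, v) = (4, pi/6): K = 0.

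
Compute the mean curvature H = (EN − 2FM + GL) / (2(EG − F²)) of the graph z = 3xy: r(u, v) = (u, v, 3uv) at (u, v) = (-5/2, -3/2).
H = -81*sqrt(310)/9610

With E = 9*v^2 + 1, F = 9*u*v, G = 9*u^2 + 1, L = 0, M = 3/sqrt(9*u^2 + 9*v^2 + 1), N = 0, assemble
  H = (EN − 2FM + GL) / (2(EG − F²)) = -27*u*v/(9*u^2 + 9*v^2 + 1)^(3/2).
At (u, v) = (-5/2, -3/2): H = -81*sqrt(310)/9610.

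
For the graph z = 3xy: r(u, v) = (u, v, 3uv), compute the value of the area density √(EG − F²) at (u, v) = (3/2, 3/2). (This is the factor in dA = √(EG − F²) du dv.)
√(EG − F²)|_{(3/2, 3/2)} = sqrt(166)/2

E = 9*v^2 + 1, F = 9*u*v, G = 9*u^2 + 1, so EG − F² = 9*u^2 + 9*v^2 + 1. Taking the positive square root: √(EG − F²) = sqrt(9*u^2 + 9*v^2 + 1). At (u, v) = (3/2, 3/2): sqrt(166)/2.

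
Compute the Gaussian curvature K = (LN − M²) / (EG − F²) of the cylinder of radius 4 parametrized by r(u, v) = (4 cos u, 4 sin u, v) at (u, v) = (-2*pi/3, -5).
K = 0

Coefficients of the first fundamental form: E = 16, F = 0, G = 1.
Coefficients of the second fundamental form: L = -4, M = 0, N = 0.
Assemble K = (LN − M²)/(EG − F²) = 0. At (u, v) = (-2*pi/3, -5): K = 0.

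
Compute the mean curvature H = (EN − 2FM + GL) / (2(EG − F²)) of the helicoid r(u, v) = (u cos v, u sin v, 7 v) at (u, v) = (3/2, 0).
H = 0

With E = 1, F = 0, G = u^2 + 49, L = 0, M = -7/sqrt(u^2 + 49), N = 0, assemble
  H = (EN − 2FM + GL) / (2(EG − F²)) = 0.
At (u, v) = (3/2, 0): H = 0.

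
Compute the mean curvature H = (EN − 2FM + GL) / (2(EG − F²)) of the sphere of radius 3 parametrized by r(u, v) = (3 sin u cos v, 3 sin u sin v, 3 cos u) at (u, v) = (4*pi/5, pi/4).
H = -1/3

With E = 9, F = 0, G = 9*sin(u)^2, L = -3*sin(u)/Abs(sin(u)), M = 0, N = -3*sin(u)^3/Abs(sin(u)), assemble
  H = (EN − 2FM + GL) / (2(EG − F²)) = -sin(u)/(3*Abs(sin(u))).
At (u, v) = (4*pi/5, pi/4): H = -1/3.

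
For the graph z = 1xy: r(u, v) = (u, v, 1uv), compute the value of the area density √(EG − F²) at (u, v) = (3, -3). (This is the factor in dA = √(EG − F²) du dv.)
√(EG − F²)|_{(3, -3)} = sqrt(19)

E = v^2 + 1, F = u*v, G = u^2 + 1, so EG − F² = u^2 + v^2 + 1. Taking the positive square root: √(EG − F²) = sqrt(u^2 + v^2 + 1). At (u, v) = (3, -3): sqrt(19).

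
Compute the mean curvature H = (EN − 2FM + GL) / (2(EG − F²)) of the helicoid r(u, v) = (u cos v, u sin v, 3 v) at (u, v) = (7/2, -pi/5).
H = 0

With E = 1, F = 0, G = u^2 + 9, L = 0, M = -3/sqrt(u^2 + 9), N = 0, assemble
  H = (EN − 2FM + GL) / (2(EG − F²)) = 0.
At (u, v) = (7/2, -pi/5): H = 0.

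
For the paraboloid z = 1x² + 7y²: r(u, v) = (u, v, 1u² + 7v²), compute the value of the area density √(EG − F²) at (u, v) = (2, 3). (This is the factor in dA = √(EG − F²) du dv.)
√(EG − F²)|_{(2, 3)} = sqrt(1781)

E = 4*u^2 + 1, F = 28*u*v, G = 196*v^2 + 1, so EG − F² = 4*u^2 + 196*v^2 + 1. Taking the positive square root: √(EG − F²) = sqrt(4*u^2 + 196*v^2 + 1). At (u, v) = (2, 3): sqrt(1781).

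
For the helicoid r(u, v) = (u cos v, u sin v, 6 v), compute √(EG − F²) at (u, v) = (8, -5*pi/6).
√(EG − F²)|_{(8, -5*pi/6)} = 10

E = 1, F = 0, G = u^2 + 36; EG − F² = u^2 + 36; √(EG − F²) = sqrt(u^2 + 36). At the given point: 10.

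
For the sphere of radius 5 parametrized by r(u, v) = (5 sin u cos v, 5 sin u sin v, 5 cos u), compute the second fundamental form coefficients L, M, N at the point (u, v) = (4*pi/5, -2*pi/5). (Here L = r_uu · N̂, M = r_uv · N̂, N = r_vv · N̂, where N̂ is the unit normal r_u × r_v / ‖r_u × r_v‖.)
L = -5;  M = 0;  N = -25/8 + 5*sqrt(5)/8

Compute the unit normal N̂(u, v) = (sin(u)^2*cos(v)/Abs(sin(u)), sin(u)^2*sin(v)/Abs(sin(u)), sin(2*u)/(2*Abs(sin(u)))), and the second partials r_uu, r_uv, r_vv. Take dot products:
  L(u, v) = r_uu · N̂ = -5*sin(u)/Abs(sin(u)),
  M(u, v) = r_uv · N̂ = 0,
  N(u, v) = r_vv · N̂ = -5*sin(u)^3/Abs(sin(u)).
Evaluating at (u, v) = (4*pi/5, -2*pi/5):
  L = -5, M = 0, N = -25/8 + 5*sqrt(5)/8.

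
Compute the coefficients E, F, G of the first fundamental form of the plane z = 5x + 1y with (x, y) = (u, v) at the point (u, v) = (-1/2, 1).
E = 26;  F = 5;  G = 2

Partials: r_u = (1, 0, 5), r_v = (0, 1, 1). As functions of (u, v):
  E = r_u · r_u = 26,
  F = r_u · r_v = 5,
  G = r_v · r_v = 2.
Evaluating at (u, v) = (-1/2, 1): E = 26, F = 5, G = 2.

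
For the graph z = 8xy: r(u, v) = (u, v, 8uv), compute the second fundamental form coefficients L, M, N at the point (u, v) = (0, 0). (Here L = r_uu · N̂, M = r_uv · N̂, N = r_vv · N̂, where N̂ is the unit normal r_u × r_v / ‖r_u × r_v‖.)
L = 0;  M = 8;  N = 0

Compute the unit normal N̂(u, v) = (-8*v/sqrt(64*u^2 + 64*v^2 + 1), -8*u/sqrt(64*u^2 + 64*v^2 + 1), 1/sqrt(64*u^2 + 64*v^2 + 1)), and the second partials r_uu, r_uv, r_vv. Take dot products:
  L(u, v) = r_uu · N̂ = 0,
  M(u, v) = r_uv · N̂ = 8/sqrt(64*u^2 + 64*v^2 + 1),
  N(u, v) = r_vv · N̂ = 0.
Evaluating at (u, v) = (0, 0):
  L = 0, M = 8, N = 0.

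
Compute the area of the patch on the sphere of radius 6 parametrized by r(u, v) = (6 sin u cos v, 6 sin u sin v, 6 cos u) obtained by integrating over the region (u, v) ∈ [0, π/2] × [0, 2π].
Area = 72*pi

Area = ∫∫ √(EG − F²) du dv with √(EG − F²) = 36*Abs(sin(u)). Integrating over [0, π/2] × [0, 2π] gives 72*pi.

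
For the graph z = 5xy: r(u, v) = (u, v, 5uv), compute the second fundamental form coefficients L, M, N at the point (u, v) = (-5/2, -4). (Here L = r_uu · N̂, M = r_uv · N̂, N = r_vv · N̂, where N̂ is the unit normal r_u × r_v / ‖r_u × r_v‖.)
L = 0;  M = 10*sqrt(2229)/2229;  N = 0

Compute the unit normal N̂(u, v) = (-5*v/sqrt(25*u^2 + 25*v^2 + 1), -5*u/sqrt(25*u^2 + 25*v^2 + 1), 1/sqrt(25*u^2 + 25*v^2 + 1)), and the second partials r_uu, r_uv, r_vv. Take dot products:
  L(u, v) = r_uu · N̂ = 0,
  M(u, v) = r_uv · N̂ = 5/sqrt(25*u^2 + 25*v^2 + 1),
  N(u, v) = r_vv · N̂ = 0.
Evaluating at (u, v) = (-5/2, -4):
  L = 0, M = 10*sqrt(2229)/2229, N = 0.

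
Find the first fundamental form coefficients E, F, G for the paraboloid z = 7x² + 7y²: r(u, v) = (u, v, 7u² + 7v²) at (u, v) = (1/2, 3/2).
E = 50;  F = 147;  G = 442

Partials: r_u = (1, 0, 14*u), r_v = (0, 1, 14*v). As functions of (u, v):
  E = r_u · r_u = 196*u^2 + 1,
  F = r_u · r_v = 196*u*v,
  G = r_v · r_v = 196*v^2 + 1.
Evaluating at (u, v) = (1/2, 3/2): E = 50, F = 147, G = 442.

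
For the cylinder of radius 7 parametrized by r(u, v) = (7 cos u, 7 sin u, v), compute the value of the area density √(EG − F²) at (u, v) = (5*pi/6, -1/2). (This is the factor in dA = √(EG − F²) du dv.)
√(EG − F²)|_{(5*pi/6, -1/2)} = 7

E = 49, F = 0, G = 1, so EG − F² = 49. Taking the positive square root: √(EG − F²) = 7. At (u, v) = (5*pi/6, -1/2): 7.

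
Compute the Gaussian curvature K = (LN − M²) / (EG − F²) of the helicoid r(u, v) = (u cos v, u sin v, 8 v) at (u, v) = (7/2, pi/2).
K = -1024/93025

Coefficients of the first fundamental form: E = 1, F = 0, G = u^2 + 64.
Coefficients of the second fundamental form: L = 0, M = -8/sqrt(u^2 + 64), N = 0.
Assemble K = (LN − M²)/(EG − F²) = -64/(u^2 + 64)^2. At (u, v) = (7/2, pi/2): K = -1024/93025.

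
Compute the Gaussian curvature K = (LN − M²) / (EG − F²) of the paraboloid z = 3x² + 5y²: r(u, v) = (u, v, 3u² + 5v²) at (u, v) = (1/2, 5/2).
K = 12/80645

Coefficients of the first fundamental form: E = 36*u^2 + 1, F = 60*u*v, G = 100*v^2 + 1.
Coefficients of the second fundamental form: L = 6/sqrt(36*u^2 + 100*v^2 + 1), M = 0, N = 10/sqrt(36*u^2 + 100*v^2 + 1).
Assemble K = (LN − M²)/(EG − F²) = 60/(1296*u^4 + 7200*u^2*v^2 + 72*u^2 + 10000*v^4 + 200*v^2 + 1). At (u, v) = (1/2, 5/2): K = 12/80645.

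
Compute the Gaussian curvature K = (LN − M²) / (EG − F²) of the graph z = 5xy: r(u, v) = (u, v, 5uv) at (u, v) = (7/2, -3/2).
K = -100/528529

Coefficients of the first fundamental form: E = 25*v^2 + 1, F = 25*u*v, G = 25*u^2 + 1.
Coefficients of the second fundamental form: L = 0, M = 5/sqrt(25*u^2 + 25*v^2 + 1), N = 0.
Assemble K = (LN − M²)/(EG − F²) = -25/(625*u^4 + 1250*u^2*v^2 + 50*u^2 + 625*v^4 + 50*v^2 + 1). At (u, v) = (7/2, -3/2): K = -100/528529.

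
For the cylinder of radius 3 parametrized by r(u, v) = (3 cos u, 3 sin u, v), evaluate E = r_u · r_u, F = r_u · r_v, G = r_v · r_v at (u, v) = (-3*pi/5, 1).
E = 9;  F = 0;  G = 1

Partials: r_u = (-3*sin(u), 3*cos(u), 0), r_v = (0, 0, 1). As functions of (u, v):
  E = r_u · r_u = 9,
  F = r_u · r_v = 0,
  G = r_v · r_v = 1.
Evaluating at (u, v) = (-3*pi/5, 1): E = 9, F = 0, G = 1.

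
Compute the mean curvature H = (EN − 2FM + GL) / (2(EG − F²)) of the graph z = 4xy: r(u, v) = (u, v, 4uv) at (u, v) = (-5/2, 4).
H = 640*sqrt(357)/127449

With E = 16*v^2 + 1, F = 16*u*v, G = 16*u^2 + 1, L = 0, M = 4/sqrt(16*u^2 + 16*v^2 + 1), N = 0, assemble
  H = (EN − 2FM + GL) / (2(EG − F²)) = -64*u*v/(16*u^2 + 16*v^2 + 1)^(3/2).
At (u, v) = (-5/2, 4): H = 640*sqrt(357)/127449.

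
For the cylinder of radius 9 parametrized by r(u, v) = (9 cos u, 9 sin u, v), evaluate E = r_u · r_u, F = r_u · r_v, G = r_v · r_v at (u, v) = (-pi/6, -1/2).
E = 81;  F = 0;  G = 1

Partials: r_u = (-9*sin(u), 9*cos(u), 0), r_v = (0, 0, 1). As functions of (u, v):
  E = r_u · r_u = 81,
  F = r_u · r_v = 0,
  G = r_v · r_v = 1.
Evaluating at (u, v) = (-pi/6, -1/2): E = 81, F = 0, G = 1.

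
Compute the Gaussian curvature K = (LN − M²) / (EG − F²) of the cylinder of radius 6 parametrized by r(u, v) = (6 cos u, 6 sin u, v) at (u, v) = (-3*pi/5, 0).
K = 0

Coefficients of the first fundamental form: E = 36, F = 0, G = 1.
Coefficients of the second fundamental form: L = -6, M = 0, N = 0.
Assemble K = (LN − M²)/(EG − F²) = 0. At (u, v) = (-3*pi/5, 0): K = 0.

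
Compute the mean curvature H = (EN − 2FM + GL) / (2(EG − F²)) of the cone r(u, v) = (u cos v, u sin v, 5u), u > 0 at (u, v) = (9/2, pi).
H = 5*sqrt(26)/234

With E = 26, F = 0, G = u^2, L = 0, M = 0, N = 5*sqrt(26)*u^2/(26*Abs(u)), assemble
  H = (EN − 2FM + GL) / (2(EG − F²)) = 5*sqrt(26)/(52*Abs(u)).
At (u, v) = (9/2, pi): H = 5*sqrt(26)/234.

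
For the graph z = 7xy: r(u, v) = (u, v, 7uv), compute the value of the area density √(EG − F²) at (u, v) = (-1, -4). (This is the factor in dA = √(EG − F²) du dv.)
√(EG − F²)|_{(-1, -4)} = sqrt(834)

E = 49*v^2 + 1, F = 49*u*v, G = 49*u^2 + 1, so EG − F² = 49*u^2 + 49*v^2 + 1. Taking the positive square root: √(EG − F²) = sqrt(49*u^2 + 49*v^2 + 1). At (u, v) = (-1, -4): sqrt(834).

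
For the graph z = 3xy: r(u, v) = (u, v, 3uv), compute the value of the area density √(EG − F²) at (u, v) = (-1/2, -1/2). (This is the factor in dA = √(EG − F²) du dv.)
√(EG − F²)|_{(-1/2, -1/2)} = sqrt(22)/2

E = 9*v^2 + 1, F = 9*u*v, G = 9*u^2 + 1, so EG − F² = 9*u^2 + 9*v^2 + 1. Taking the positive square root: √(EG − F²) = sqrt(9*u^2 + 9*v^2 + 1). At (u, v) = (-1/2, -1/2): sqrt(22)/2.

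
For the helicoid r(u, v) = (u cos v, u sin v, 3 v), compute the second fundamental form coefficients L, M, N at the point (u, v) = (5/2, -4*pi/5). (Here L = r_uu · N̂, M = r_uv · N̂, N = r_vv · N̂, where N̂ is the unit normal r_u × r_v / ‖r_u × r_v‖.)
L = 0;  M = -6*sqrt(61)/61;  N = 0

Compute the unit normal N̂(u, v) = (3*sin(v)/sqrt(u^2 + 9), -3*cos(v)/sqrt(u^2 + 9), u/sqrt(u^2 + 9)), and the second partials r_uu, r_uv, r_vv. Take dot products:
  L(u, v) = r_uu · N̂ = 0,
  M(u, v) = r_uv · N̂ = -3/sqrt(u^2 + 9),
  N(u, v) = r_vv · N̂ = 0.
Evaluating at (u, v) = (5/2, -4*pi/5):
  L = 0, M = -6*sqrt(61)/61, N = 0.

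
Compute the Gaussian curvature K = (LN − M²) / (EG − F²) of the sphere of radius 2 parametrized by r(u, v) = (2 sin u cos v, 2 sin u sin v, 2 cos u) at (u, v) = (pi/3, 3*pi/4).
K = 1/4

Coefficients of the first fundamental form: E = 4, F = 0, G = 4*sin(u)^2.
Coefficients of the second fundamental form: L = -2*sin(u)/Abs(sin(u)), M = 0, N = -2*sin(u)^3/Abs(sin(u)).
Assemble K = (LN − M²)/(EG − F²) = 1/4. At (u, v) = (pi/3, 3*pi/4): K = 1/4.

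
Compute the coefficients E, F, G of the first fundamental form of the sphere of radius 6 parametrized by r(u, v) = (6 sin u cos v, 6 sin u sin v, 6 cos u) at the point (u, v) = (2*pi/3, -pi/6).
E = 36;  F = 0;  G = 27

Partials: r_u = (6*cos(u)*cos(v), 6*sin(v)*cos(u), -6*sin(u)), r_v = (-6*sin(u)*sin(v), 6*sin(u)*cos(v), 0). As functions of (u, v):
  E = r_u · r_u = 36,
  F = r_u · r_v = 0,
  G = r_v · r_v = 36*sin(u)^2.
Evaluating at (u, v) = (2*pi/3, -pi/6): E = 36, F = 0, G = 27.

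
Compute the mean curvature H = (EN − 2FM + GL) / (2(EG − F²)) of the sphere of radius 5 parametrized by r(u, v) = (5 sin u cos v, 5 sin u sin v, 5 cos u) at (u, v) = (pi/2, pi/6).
H = -1/5

With E = 25, F = 0, G = 25*sin(u)^2, L = -5*sin(u)/Abs(sin(u)), M = 0, N = -5*sin(u)^3/Abs(sin(u)), assemble
  H = (EN − 2FM + GL) / (2(EG − F²)) = -sin(u)/(5*Abs(sin(u))).
At (u, v) = (pi/2, pi/6): H = -1/5.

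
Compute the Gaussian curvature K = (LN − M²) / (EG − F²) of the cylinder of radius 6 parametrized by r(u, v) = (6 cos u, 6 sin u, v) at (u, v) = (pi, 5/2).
K = 0

Coefficients of the first fundamental form: E = 36, F = 0, G = 1.
Coefficients of the second fundamental form: L = -6, M = 0, N = 0.
Assemble K = (LN − M²)/(EG − F²) = 0. At (u, v) = (pi, 5/2): K = 0.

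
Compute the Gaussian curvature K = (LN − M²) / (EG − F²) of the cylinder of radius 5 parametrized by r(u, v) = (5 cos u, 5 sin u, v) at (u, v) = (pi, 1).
K = 0

Coefficients of the first fundamental form: E = 25, F = 0, G = 1.
Coefficients of the second fundamental form: L = -5, M = 0, N = 0.
Assemble K = (LN − M²)/(EG − F²) = 0. At (u, v) = (pi, 1): K = 0.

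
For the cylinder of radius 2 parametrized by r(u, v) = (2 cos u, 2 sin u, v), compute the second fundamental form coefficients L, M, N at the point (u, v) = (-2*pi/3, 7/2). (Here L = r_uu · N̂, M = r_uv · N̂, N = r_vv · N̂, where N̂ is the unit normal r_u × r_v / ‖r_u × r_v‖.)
L = -2;  M = 0;  N = 0

Compute the unit normal N̂(u, v) = (cos(u), sin(u), 0), and the second partials r_uu, r_uv, r_vv. Take dot products:
  L(u, v) = r_uu · N̂ = -2,
  M(u, v) = r_uv · N̂ = 0,
  N(u, v) = r_vv · N̂ = 0.
Evaluating at (u, v) = (-2*pi/3, 7/2):
  L = -2, M = 0, N = 0.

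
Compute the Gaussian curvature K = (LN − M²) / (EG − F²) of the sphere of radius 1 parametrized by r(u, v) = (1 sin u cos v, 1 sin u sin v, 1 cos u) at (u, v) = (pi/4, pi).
K = 1

Coefficients of the first fundamental form: E = 1, F = 0, G = sin(u)^2.
Coefficients of the second fundamental form: L = -sin(u)/Abs(sin(u)), M = 0, N = -sin(u)^3/Abs(sin(u)).
Assemble K = (LN − M²)/(EG − F²) = 1. At (u, v) = (pi/4, pi): K = 1.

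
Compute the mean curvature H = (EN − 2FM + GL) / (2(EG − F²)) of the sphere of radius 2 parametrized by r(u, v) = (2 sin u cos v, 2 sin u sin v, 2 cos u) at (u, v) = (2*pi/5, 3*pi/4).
H = -1/2

With E = 4, F = 0, G = 4*sin(u)^2, L = -2*sin(u)/Abs(sin(u)), M = 0, N = -2*sin(u)^3/Abs(sin(u)), assemble
  H = (EN − 2FM + GL) / (2(EG − F²)) = -sin(u)/(2*Abs(sin(u))).
At (u, v) = (2*pi/5, 3*pi/4): H = -1/2.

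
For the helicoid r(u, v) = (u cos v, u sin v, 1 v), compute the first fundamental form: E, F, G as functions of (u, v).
E = 1;  F = 0;  G = u^2 + 1

Compute partials: r_u = (cos(v), sin(v), 0), r_v = (-u*sin(v), u*cos(v), 1). Then
  E = r_u · r_u = 1,
  F = r_u · r_v = 0,
  G = r_v · r_v = u^2 + 1.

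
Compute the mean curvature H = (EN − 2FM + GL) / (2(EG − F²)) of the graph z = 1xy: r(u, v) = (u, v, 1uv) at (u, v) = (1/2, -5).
H = 4*sqrt(105)/2205

With E = v^2 + 1, F = u*v, G = u^2 + 1, L = 0, M = 1/sqrt(u^2 + v^2 + 1), N = 0, assemble
  H = (EN − 2FM + GL) / (2(EG − F²)) = -u*v/(u^2 + v^2 + 1)^(3/2).
At (u, v) = (1/2, -5): H = 4*sqrt(105)/2205.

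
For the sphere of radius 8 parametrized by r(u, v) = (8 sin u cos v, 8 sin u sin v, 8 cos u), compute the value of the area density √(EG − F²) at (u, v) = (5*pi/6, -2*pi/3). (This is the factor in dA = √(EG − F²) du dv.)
√(EG − F²)|_{(5*pi/6, -2*pi/3)} = 32

E = 64, F = 0, G = 64*sin(u)^2, so EG − F² = 4096*sin(u)^2. Taking the positive square root: √(EG − F²) = 64*Abs(sin(u)). At (u, v) = (5*pi/6, -2*pi/3): 32.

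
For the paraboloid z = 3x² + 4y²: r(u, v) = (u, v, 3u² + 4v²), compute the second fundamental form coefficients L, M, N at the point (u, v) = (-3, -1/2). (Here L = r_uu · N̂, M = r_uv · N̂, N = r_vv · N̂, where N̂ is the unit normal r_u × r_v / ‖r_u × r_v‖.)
L = 6*sqrt(341)/341;  M = 0;  N = 8*sqrt(341)/341

Compute the unit normal N̂(u, v) = (-6*u/sqrt(36*u^2 + 64*v^2 + 1), -8*v/sqrt(36*u^2 + 64*v^2 + 1), 1/sqrt(36*u^2 + 64*v^2 + 1)), and the second partials r_uu, r_uv, r_vv. Take dot products:
  L(u, v) = r_uu · N̂ = 6/sqrt(36*u^2 + 64*v^2 + 1),
  M(u, v) = r_uv · N̂ = 0,
  N(u, v) = r_vv · N̂ = 8/sqrt(36*u^2 + 64*v^2 + 1).
Evaluating at (u, v) = (-3, -1/2):
  L = 6*sqrt(341)/341, M = 0, N = 8*sqrt(341)/341.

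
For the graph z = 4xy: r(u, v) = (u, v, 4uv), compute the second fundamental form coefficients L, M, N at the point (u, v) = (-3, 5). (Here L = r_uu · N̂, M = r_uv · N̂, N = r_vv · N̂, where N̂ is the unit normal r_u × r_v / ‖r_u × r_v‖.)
L = 0;  M = 4*sqrt(545)/545;  N = 0

Compute the unit normal N̂(u, v) = (-4*v/sqrt(16*u^2 + 16*v^2 + 1), -4*u/sqrt(16*u^2 + 16*v^2 + 1), 1/sqrt(16*u^2 + 16*v^2 + 1)), and the second partials r_uu, r_uv, r_vv. Take dot products:
  L(u, v) = r_uu · N̂ = 0,
  M(u, v) = r_uv · N̂ = 4/sqrt(16*u^2 + 16*v^2 + 1),
  N(u, v) = r_vv · N̂ = 0.
Evaluating at (u, v) = (-3, 5):
  L = 0, M = 4*sqrt(545)/545, N = 0.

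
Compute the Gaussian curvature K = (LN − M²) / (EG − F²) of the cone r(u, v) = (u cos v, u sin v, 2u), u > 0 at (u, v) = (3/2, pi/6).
K = 0

Coefficients of the first fundamental form: E = 5, F = 0, G = u^2.
Coefficients of the second fundamental form: L = 0, M = 0, N = 2*sqrt(5)*u^2/(5*Abs(u)).
Assemble K = (LN − M²)/(EG − F²) = 0. At (u, v) = (3/2, pi/6): K = 0.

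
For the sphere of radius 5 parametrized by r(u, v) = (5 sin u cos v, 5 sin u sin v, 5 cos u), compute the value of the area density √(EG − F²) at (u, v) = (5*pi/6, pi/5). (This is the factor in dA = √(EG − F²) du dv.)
√(EG − F²)|_{(5*pi/6, pi/5)} = 25/2

E = 25, F = 0, G = 25*sin(u)^2, so EG − F² = 625*sin(u)^2. Taking the positive square root: √(EG − F²) = 25*Abs(sin(u)). At (u, v) = (5*pi/6, pi/5): 25/2.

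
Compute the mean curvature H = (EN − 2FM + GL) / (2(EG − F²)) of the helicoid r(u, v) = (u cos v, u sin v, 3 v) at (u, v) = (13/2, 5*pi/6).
H = 0

With E = 1, F = 0, G = u^2 + 9, L = 0, M = -3/sqrt(u^2 + 9), N = 0, assemble
  H = (EN − 2FM + GL) / (2(EG − F²)) = 0.
At (u, v) = (13/2, 5*pi/6): H = 0.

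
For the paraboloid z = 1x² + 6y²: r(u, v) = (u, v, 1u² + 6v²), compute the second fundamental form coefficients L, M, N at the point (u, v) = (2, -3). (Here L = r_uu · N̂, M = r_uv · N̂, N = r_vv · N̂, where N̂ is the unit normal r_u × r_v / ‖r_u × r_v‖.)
L = 2*sqrt(1313)/1313;  M = 0;  N = 12*sqrt(1313)/1313

Compute the unit normal N̂(u, v) = (-2*u/sqrt(4*u^2 + 144*v^2 + 1), -12*v/sqrt(4*u^2 + 144*v^2 + 1), 1/sqrt(4*u^2 + 144*v^2 + 1)), and the second partials r_uu, r_uv, r_vv. Take dot products:
  L(u, v) = r_uu · N̂ = 2/sqrt(4*u^2 + 144*v^2 + 1),
  M(u, v) = r_uv · N̂ = 0,
  N(u, v) = r_vv · N̂ = 12/sqrt(4*u^2 + 144*v^2 + 1).
Evaluating at (u, v) = (2, -3):
  L = 2*sqrt(1313)/1313, M = 0, N = 12*sqrt(1313)/1313.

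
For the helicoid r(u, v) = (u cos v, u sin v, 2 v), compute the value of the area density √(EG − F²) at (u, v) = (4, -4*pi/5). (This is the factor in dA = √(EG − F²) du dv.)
√(EG − F²)|_{(4, -4*pi/5)} = 2*sqrt(5)

E = 1, F = 0, G = u^2 + 4, so EG − F² = u^2 + 4. Taking the positive square root: √(EG − F²) = sqrt(u^2 + 4). At (u, v) = (4, -4*pi/5): 2*sqrt(5).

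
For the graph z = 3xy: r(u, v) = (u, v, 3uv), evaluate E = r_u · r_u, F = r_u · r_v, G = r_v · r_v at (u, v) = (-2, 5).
E = 226;  F = -90;  G = 37

Partials: r_u = (1, 0, 3*v), r_v = (0, 1, 3*u). As functions of (u, v):
  E = r_u · r_u = 9*v^2 + 1,
  F = r_u · r_v = 9*u*v,
  G = r_v · r_v = 9*u^2 + 1.
Evaluating at (u, v) = (-2, 5): E = 226, F = -90, G = 37.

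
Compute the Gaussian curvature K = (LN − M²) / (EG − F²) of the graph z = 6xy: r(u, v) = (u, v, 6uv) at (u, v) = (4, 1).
K = -36/375769

Coefficients of the first fundamental form: E = 36*v^2 + 1, F = 36*u*v, G = 36*u^2 + 1.
Coefficients of the second fundamental form: L = 0, M = 6/sqrt(36*u^2 + 36*v^2 + 1), N = 0.
Assemble K = (LN − M²)/(EG − F²) = -36/(1296*u^4 + 2592*u^2*v^2 + 72*u^2 + 1296*v^4 + 72*v^2 + 1). At (u, v) = (4, 1): K = -36/375769.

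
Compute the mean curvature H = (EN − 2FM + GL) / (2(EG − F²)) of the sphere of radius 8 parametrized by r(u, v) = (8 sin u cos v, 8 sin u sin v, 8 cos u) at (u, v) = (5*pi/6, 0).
H = -1/8

With E = 64, F = 0, G = 64*sin(u)^2, L = -8*sin(u)/Abs(sin(u)), M = 0, N = -8*sin(u)^3/Abs(sin(u)), assemble
  H = (EN − 2FM + GL) / (2(EG − F²)) = -sin(u)/(8*Abs(sin(u))).
At (u, v) = (5*pi/6, 0): H = -1/8.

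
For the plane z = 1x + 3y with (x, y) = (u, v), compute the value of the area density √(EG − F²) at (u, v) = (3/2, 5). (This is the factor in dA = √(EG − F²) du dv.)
√(EG − F²)|_{(3/2, 5)} = sqrt(11)

E = 2, F = 3, G = 10, so EG − F² = 11. Taking the positive square root: √(EG − F²) = sqrt(11). At (u, v) = (3/2, 5): sqrt(11).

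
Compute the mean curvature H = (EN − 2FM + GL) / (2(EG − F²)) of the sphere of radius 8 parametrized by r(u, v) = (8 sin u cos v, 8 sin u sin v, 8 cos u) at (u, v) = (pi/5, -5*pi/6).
H = -1/8

With E = 64, F = 0, G = 64*sin(u)^2, L = -8*sin(u)/Abs(sin(u)), M = 0, N = -8*sin(u)^3/Abs(sin(u)), assemble
  H = (EN − 2FM + GL) / (2(EG − F²)) = -sin(u)/(8*Abs(sin(u))).
At (u, v) = (pi/5, -5*pi/6): H = -1/8.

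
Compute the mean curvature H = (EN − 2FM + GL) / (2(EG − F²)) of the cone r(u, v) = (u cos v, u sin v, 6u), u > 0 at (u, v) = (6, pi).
H = sqrt(37)/74

With E = 37, F = 0, G = u^2, L = 0, M = 0, N = 6*sqrt(37)*u^2/(37*Abs(u)), assemble
  H = (EN − 2FM + GL) / (2(EG − F²)) = 3*sqrt(37)/(37*Abs(u)).
At (u, v) = (6, pi): H = sqrt(37)/74.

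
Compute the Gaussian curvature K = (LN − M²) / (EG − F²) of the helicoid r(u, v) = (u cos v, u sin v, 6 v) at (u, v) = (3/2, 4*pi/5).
K = -64/2601

Coefficients of the first fundamental form: E = 1, F = 0, G = u^2 + 36.
Coefficients of the second fundamental form: L = 0, M = -6/sqrt(u^2 + 36), N = 0.
Assemble K = (LN − M²)/(EG − F²) = -36/(u^2 + 36)^2. At (u, v) = (3/2, 4*pi/5): K = -64/2601.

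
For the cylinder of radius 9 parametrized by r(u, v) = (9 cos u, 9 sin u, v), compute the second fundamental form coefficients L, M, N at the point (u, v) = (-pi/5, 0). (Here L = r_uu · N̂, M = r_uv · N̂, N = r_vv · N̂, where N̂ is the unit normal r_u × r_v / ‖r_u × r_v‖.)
L = -9;  M = 0;  N = 0

Compute the unit normal N̂(u, v) = (cos(u), sin(u), 0), and the second partials r_uu, r_uv, r_vv. Take dot products:
  L(u, v) = r_uu · N̂ = -9,
  M(u, v) = r_uv · N̂ = 0,
  N(u, v) = r_vv · N̂ = 0.
Evaluating at (u, v) = (-pi/5, 0):
  L = -9, M = 0, N = 0.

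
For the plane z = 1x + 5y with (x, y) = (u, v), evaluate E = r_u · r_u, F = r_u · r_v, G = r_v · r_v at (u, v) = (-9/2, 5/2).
E = 2;  F = 5;  G = 26

Partials: r_u = (1, 0, 1), r_v = (0, 1, 5). As functions of (u, v):
  E = r_u · r_u = 2,
  F = r_u · r_v = 5,
  G = r_v · r_v = 26.
Evaluating at (u, v) = (-9/2, 5/2): E = 2, F = 5, G = 26.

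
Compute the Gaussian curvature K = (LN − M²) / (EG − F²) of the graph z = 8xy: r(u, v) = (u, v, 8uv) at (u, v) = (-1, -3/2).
K = -64/43681

Coefficients of the first fundamental form: E = 64*v^2 + 1, F = 64*u*v, G = 64*u^2 + 1.
Coefficients of the second fundamental form: L = 0, M = 8/sqrt(64*u^2 + 64*v^2 + 1), N = 0.
Assemble K = (LN − M²)/(EG − F²) = -64/(4096*u^4 + 8192*u^2*v^2 + 128*u^2 + 4096*v^4 + 128*v^2 + 1). At (u, v) = (-1, -3/2): K = -64/43681.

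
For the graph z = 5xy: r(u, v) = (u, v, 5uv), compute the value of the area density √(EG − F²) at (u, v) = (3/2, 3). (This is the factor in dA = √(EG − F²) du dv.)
√(EG − F²)|_{(3/2, 3)} = sqrt(1129)/2

E = 25*v^2 + 1, F = 25*u*v, G = 25*u^2 + 1, so EG − F² = 25*u^2 + 25*v^2 + 1. Taking the positive square root: √(EG − F²) = sqrt(25*u^2 + 25*v^2 + 1). At (u, v) = (3/2, 3): sqrt(1129)/2.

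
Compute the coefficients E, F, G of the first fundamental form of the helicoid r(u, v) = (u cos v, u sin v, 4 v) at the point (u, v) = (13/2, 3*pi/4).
E = 1;  F = 0;  G = 233/4

Partials: r_u = (cos(v), sin(v), 0), r_v = (-u*sin(v), u*cos(v), 4). As functions of (u, v):
  E = r_u · r_u = 1,
  F = r_u · r_v = 0,
  G = r_v · r_v = u^2 + 16.
Evaluating at (u, v) = (13/2, 3*pi/4): E = 1, F = 0, G = 233/4.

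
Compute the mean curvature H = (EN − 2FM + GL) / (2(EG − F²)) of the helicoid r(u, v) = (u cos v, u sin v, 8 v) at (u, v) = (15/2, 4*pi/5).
H = 0

With E = 1, F = 0, G = u^2 + 64, L = 0, M = -8/sqrt(u^2 + 64), N = 0, assemble
  H = (EN − 2FM + GL) / (2(EG − F²)) = 0.
At (u, v) = (15/2, 4*pi/5): H = 0.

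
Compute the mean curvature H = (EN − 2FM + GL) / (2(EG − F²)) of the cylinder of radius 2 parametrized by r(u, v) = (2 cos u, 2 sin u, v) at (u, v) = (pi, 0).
H = -1/4

With E = 4, F = 0, G = 1, L = -2, M = 0, N = 0, assemble
  H = (EN − 2FM + GL) / (2(EG − F²)) = -1/4.
At (u, v) = (pi, 0): H = -1/4.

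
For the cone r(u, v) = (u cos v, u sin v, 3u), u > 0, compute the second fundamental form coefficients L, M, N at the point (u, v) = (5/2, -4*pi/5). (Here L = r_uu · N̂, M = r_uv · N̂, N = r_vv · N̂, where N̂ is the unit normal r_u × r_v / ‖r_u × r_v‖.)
L = 0;  M = 0;  N = 3*sqrt(10)/4

Compute the unit normal N̂(u, v) = (-3*sqrt(10)*u*cos(v)/(10*Abs(u)), -3*sqrt(10)*u*sin(v)/(10*Abs(u)), sqrt(10)*u/(10*Abs(u))), and the second partials r_uu, r_uv, r_vv. Take dot products:
  L(u, v) = r_uu · N̂ = 0,
  M(u, v) = r_uv · N̂ = 0,
  N(u, v) = r_vv · N̂ = 3*sqrt(10)*u^2/(10*Abs(u)).
Evaluating at (u, v) = (5/2, -4*pi/5):
  L = 0, M = 0, N = 3*sqrt(10)/4.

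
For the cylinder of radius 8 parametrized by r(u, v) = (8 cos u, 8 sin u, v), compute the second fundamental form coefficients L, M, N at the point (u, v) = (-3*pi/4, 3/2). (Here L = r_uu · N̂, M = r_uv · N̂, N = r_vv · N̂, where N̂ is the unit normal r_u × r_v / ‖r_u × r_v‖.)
L = -8;  M = 0;  N = 0

Compute the unit normal N̂(u, v) = (cos(u), sin(u), 0), and the second partials r_uu, r_uv, r_vv. Take dot products:
  L(u, v) = r_uu · N̂ = -8,
  M(u, v) = r_uv · N̂ = 0,
  N(u, v) = r_vv · N̂ = 0.
Evaluating at (u, v) = (-3*pi/4, 3/2):
  L = -8, M = 0, N = 0.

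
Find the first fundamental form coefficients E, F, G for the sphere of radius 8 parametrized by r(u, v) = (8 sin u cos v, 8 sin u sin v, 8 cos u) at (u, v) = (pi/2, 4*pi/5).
E = 64;  F = 0;  G = 64

Partials: r_u = (8*cos(u)*cos(v), 8*sin(v)*cos(u), -8*sin(u)), r_v = (-8*sin(u)*sin(v), 8*sin(u)*cos(v), 0). As functions of (u, v):
  E = r_u · r_u = 64,
  F = r_u · r_v = 0,
  G = r_v · r_v = 64*sin(u)^2.
Evaluating at (u, v) = (pi/2, 4*pi/5): E = 64, F = 0, G = 64.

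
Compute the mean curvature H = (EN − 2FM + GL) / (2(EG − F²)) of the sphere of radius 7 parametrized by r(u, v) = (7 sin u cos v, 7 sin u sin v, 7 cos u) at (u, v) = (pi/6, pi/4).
H = -1/7

With E = 49, F = 0, G = 49*sin(u)^2, L = -7*sin(u)/Abs(sin(u)), M = 0, N = -7*sin(u)^3/Abs(sin(u)), assemble
  H = (EN − 2FM + GL) / (2(EG − F²)) = -sin(u)/(7*Abs(sin(u))).
At (u, v) = (pi/6, pi/4): H = -1/7.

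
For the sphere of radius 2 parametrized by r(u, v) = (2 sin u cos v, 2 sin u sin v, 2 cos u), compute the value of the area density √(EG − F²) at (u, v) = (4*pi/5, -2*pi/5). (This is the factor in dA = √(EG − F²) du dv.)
√(EG − F²)|_{(4*pi/5, -2*pi/5)} = sqrt(10 - 2*sqrt(5))

E = 4, F = 0, G = 4*sin(u)^2, so EG − F² = 16*sin(u)^2. Taking the positive square root: √(EG − F²) = 4*Abs(sin(u)). At (u, v) = (4*pi/5, -2*pi/5): sqrt(10 - 2*sqrt(5)).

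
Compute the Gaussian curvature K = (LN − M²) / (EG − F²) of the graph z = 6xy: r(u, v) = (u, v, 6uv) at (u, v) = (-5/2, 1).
K = -9/17161

Coefficients of the first fundamental form: E = 36*v^2 + 1, F = 36*u*v, G = 36*u^2 + 1.
Coefficients of the second fundamental form: L = 0, M = 6/sqrt(36*u^2 + 36*v^2 + 1), N = 0.
Assemble K = (LN − M²)/(EG − F²) = -36/(1296*u^4 + 2592*u^2*v^2 + 72*u^2 + 1296*v^4 + 72*v^2 + 1). At (u, v) = (-5/2, 1): K = -9/17161.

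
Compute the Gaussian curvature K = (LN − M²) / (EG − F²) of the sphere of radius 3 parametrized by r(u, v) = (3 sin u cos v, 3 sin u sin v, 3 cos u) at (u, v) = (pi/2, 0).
K = 1/9

Coefficients of the first fundamental form: E = 9, F = 0, G = 9*sin(u)^2.
Coefficients of the second fundamental form: L = -3*sin(u)/Abs(sin(u)), M = 0, N = -3*sin(u)^3/Abs(sin(u)).
Assemble K = (LN − M²)/(EG − F²) = 1/9. At (u, v) = (pi/2, 0): K = 1/9.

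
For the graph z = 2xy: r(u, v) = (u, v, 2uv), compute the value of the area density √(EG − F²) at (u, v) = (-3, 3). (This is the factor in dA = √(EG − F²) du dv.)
√(EG − F²)|_{(-3, 3)} = sqrt(73)

E = 4*v^2 + 1, F = 4*u*v, G = 4*u^2 + 1, so EG − F² = 4*u^2 + 4*v^2 + 1. Taking the positive square root: √(EG − F²) = sqrt(4*u^2 + 4*v^2 + 1). At (u, v) = (-3, 3): sqrt(73).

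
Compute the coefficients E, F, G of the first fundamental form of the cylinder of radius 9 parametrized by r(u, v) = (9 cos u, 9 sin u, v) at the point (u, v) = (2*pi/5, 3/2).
E = 81;  F = 0;  G = 1

Partials: r_u = (-9*sin(u), 9*cos(u), 0), r_v = (0, 0, 1). As functions of (u, v):
  E = r_u · r_u = 81,
  F = r_u · r_v = 0,
  G = r_v · r_v = 1.
Evaluating at (u, v) = (2*pi/5, 3/2): E = 81, F = 0, G = 1.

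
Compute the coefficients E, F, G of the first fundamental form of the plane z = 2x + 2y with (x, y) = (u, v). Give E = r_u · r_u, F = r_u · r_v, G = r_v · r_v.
E = 5;  F = 4;  G = 5

Compute partials: r_u = (1, 0, 2), r_v = (0, 1, 2). Then
  E = r_u · r_u = 5,
  F = r_u · r_v = 4,
  G = r_v · r_v = 5.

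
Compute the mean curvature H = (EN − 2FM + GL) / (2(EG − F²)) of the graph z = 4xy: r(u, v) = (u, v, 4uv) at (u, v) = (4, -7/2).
H = 896*sqrt(453)/205209

With E = 16*v^2 + 1, F = 16*u*v, G = 16*u^2 + 1, L = 0, M = 4/sqrt(16*u^2 + 16*v^2 + 1), N = 0, assemble
  H = (EN − 2FM + GL) / (2(EG − F²)) = -64*u*v/(16*u^2 + 16*v^2 + 1)^(3/2).
At (u, v) = (4, -7/2): H = 896*sqrt(453)/205209.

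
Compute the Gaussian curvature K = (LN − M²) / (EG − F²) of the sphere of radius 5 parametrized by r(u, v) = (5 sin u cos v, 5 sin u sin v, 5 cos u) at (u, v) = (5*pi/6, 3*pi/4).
K = 1/25

Coefficients of the first fundamental form: E = 25, F = 0, G = 25*sin(u)^2.
Coefficients of the second fundamental form: L = -5*sin(u)/Abs(sin(u)), M = 0, N = -5*sin(u)^3/Abs(sin(u)).
Assemble K = (LN − M²)/(EG − F²) = 1/25. At (u, v) = (5*pi/6, 3*pi/4): K = 1/25.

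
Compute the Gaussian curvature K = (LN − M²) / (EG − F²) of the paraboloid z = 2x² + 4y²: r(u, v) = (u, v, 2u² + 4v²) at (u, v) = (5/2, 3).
K = 32/458329

Coefficients of the first fundamental form: E = 16*u^2 + 1, F = 32*u*v, G = 64*v^2 + 1.
Coefficients of the second fundamental form: L = 4/sqrt(16*u^2 + 64*v^2 + 1), M = 0, N = 8/sqrt(16*u^2 + 64*v^2 + 1).
Assemble K = (LN − M²)/(EG − F²) = 32/(256*u^4 + 2048*u^2*v^2 + 32*u^2 + 4096*v^4 + 128*v^2 + 1). At (u, v) = (5/2, 3): K = 32/458329.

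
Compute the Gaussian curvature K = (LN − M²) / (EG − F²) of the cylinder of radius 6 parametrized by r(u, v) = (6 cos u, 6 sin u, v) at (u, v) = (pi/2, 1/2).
K = 0

Coefficients of the first fundamental form: E = 36, F = 0, G = 1.
Coefficients of the second fundamental form: L = -6, M = 0, N = 0.
Assemble K = (LN − M²)/(EG − F²) = 0. At (u, v) = (pi/2, 1/2): K = 0.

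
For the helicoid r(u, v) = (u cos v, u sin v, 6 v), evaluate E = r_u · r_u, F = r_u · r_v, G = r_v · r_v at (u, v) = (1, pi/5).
E = 1;  F = 0;  G = 37

Partials: r_u = (cos(v), sin(v), 0), r_v = (-u*sin(v), u*cos(v), 6). As functions of (u, v):
  E = r_u · r_u = 1,
  F = r_u · r_v = 0,
  G = r_v · r_v = u^2 + 36.
Evaluating at (u, v) = (1, pi/5): E = 1, F = 0, G = 37.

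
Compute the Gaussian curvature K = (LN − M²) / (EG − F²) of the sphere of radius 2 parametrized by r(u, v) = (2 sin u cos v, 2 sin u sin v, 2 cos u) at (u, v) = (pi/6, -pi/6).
K = 1/4

Coefficients of the first fundamental form: E = 4, F = 0, G = 4*sin(u)^2.
Coefficients of the second fundamental form: L = -2*sin(u)/Abs(sin(u)), M = 0, N = -2*sin(u)^3/Abs(sin(u)).
Assemble K = (LN − M²)/(EG − F²) = 1/4. At (u, v) = (pi/6, -pi/6): K = 1/4.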